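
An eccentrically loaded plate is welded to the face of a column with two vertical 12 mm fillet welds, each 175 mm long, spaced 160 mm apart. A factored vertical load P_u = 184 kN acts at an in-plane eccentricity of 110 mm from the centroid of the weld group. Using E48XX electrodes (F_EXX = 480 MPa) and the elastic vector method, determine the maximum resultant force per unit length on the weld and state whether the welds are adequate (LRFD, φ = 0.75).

Total weld length L_w = 350 mm. Treat welds as unit-width lines.
Polar moment about centroid: J = 2[d³/12 + d(b/2)²] = 2[175³/12 + 175×80²] = 3133000 mm³.
Direct shear f_v = P/L_w = 184×10³ / 350 = 525.7 N/mm (vertical).
Torsion M = P·e = 184×10³ × 110 = 20240000 N·mm.
Critical point at (x, y) = (80, 87.5) from centroid. f_tx = M·y/J = 565.2 N/mm; f_ty = M·x/J = 516.8 N/mm.
Resultant f_max = √[f_tx² + (f_v + f_ty)²] = √[565.2² + (525.7 + 516.8)²] = 1186 N/mm.
Capacity per unit length: φr_n = 0.75 × 0.6 × 480 × (0.707 × 12) = 1833 N/mm.
1186 ≤ 1833 → adequate.

f_max ≈ 1190 N/mm; adequate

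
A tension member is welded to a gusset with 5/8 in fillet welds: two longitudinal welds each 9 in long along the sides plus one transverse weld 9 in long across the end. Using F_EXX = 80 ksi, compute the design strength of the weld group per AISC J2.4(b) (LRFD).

φR_n ≈ 458 kip

t_e = 0.707 × 0.625 = 0.4419 in.
R_nwl = 0.6 × 80 × 0.4419 × 18 = 381.8 kip (longitudinal, 2 welds).
R_nwt = 0.6 × 80 × 0.4419 × 9 = 190.9 kip (transverse, base value).
(i) R_nwl + R_nwt = 572.7 kip; (ii) 0.85 R_nwl + 1.5 R_nwt = 610.8 kip.
R_n = max = 610.8 kip [governs: (ii)]; φR_n = 458.1 kip.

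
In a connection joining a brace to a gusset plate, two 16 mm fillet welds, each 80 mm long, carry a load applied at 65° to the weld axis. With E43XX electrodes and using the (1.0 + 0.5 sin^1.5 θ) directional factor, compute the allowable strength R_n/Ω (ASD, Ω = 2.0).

R_n/Ω ≈ 334 kN

E43XX → F_EXX = 430 MPa.
t_e = 0.707 × 16 = 11.31 mm; A_we = 11.31 × 160 = 1810 mm².
Directional factor: 1.0 + 0.5 sin^1.5(65°) = 1.431.
F_nw = 0.6 × 430 × 1.431 = 369.3 MPa.
R_n/Ω = (369.3 × 1810) / 2.0 × 10⁻³ = 334.2 kN.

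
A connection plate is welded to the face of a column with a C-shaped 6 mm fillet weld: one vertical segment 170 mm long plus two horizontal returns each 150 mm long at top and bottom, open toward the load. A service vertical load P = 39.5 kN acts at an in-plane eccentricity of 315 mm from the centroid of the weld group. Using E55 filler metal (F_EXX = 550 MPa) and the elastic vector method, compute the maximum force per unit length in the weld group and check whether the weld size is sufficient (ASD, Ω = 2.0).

f_max ≈ 508 N/mm; adequate

Total weld length L_w = 470 mm. Treat welds as unit-width lines.
Centroid: x̄ = 2×150×75 / 470 = 47.87 mm from the vertical weld.
Polar moment about centroid: J = I_x + I_y = [170³/12 + 2×150×85²] + [170×47.87² + 2(150³/12 + 150×27.13²)] = 3750000 mm³.
Direct shear f_v = P/L_w = 39.5×10³ / 470 = 84.04 N/mm (vertical).
Torsion M = P·e = 39.5×10³ × 315 = 12442000 N·mm.
Critical point at (x, y) = (102.1, 85) from centroid. f_tx = M·y/J = 282 N/mm; f_ty = M·x/J = 338.9 N/mm.
Resultant f_max = √[f_tx² + (f_v + f_ty)²] = √[282² + (84.04 + 338.9)²] = 508.3 N/mm.
Capacity per unit length: r_n/Ω = (1/2.0) × 0.6 × 550 × (0.707 × 6) = 699.9 N/mm.
508.3 ≤ 699.9 → adequate.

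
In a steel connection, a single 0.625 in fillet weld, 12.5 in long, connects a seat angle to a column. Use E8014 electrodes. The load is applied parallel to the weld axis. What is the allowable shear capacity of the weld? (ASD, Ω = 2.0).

E80XX → F_EXX = 80 ksi.
Effective throat t_e = 0.707 × 0.625 = 0.4419 in.
Total length L = 12.5 in; A_we = 0.4419 × 12.5 = 5.523 in².
F_nw = 0.6 F_EXX = 0.6 × 80 = 48 ksi.
R_n = 48 × 5.523 = 265.1 kip; R_n/Ω = 265.1/2.0 = 132.6 kip.

R_n/Ω ≈ 133 kip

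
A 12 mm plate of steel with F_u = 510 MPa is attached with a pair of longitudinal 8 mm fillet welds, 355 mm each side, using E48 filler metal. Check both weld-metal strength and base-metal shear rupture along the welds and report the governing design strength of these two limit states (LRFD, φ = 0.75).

E48XX → F_EXX = 480 MPa.
t_e = 0.707 × 8 = 5.656 mm; L = 710 mm.
Weld metal: φR_n = 0.75 × 0.6 × 480 × 5.656 × 710 × 10⁻³ = 867.4 kN.
Base metal (shear rupture): φR_n = 0.75 × 0.6 × 510 × 12 × 710 × 10⁻³ = 1955 kN.
Governing: weld metal.

φR_n ≈ 867 kN (weld metal governs)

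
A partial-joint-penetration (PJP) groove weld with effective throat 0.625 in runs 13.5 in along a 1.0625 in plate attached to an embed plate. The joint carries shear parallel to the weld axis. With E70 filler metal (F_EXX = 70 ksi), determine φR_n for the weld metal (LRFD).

φR_n ≈ 266 kips

Effective throat (given) t_e = 0.625 in.
A_we = 0.625 × 13.5 = 8.438 in².
F_nw = 0.6 F_EXX = 42 ksi.
φR_n = 0.75 × 42 × 8.438 = 265.8 kips.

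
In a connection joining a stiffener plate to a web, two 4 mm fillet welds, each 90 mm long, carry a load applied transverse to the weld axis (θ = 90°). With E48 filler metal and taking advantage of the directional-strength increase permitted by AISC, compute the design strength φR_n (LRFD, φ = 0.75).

φR_n ≈ 165 kN

E48XX → F_EXX = 480 MPa.
t_e = 0.707 × 4 = 2.828 mm; A_we = 2.828 × 180 = 509 mm².
Directional factor: 1.0 + 0.5 sin^1.5(90°) = 1.5.
F_nw = 0.6 × 480 × 1.5 = 432 MPa.
φR_n = 0.75 × 432 × 509 × 10⁻³ = 164.9 kN.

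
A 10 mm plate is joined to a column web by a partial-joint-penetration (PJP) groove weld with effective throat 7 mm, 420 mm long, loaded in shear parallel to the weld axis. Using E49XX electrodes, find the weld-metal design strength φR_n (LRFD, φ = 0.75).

E49XX → F_EXX = 490 MPa.
Effective throat (given) t_e = 7 mm.
A_we = 7 × 420 = 2940 mm².
F_nw = 0.6 F_EXX = 294 MPa.
φR_n = 0.75 × 294 × 2940 × 10⁻³ = 648.3 kN.

φR_n ≈ 648 kN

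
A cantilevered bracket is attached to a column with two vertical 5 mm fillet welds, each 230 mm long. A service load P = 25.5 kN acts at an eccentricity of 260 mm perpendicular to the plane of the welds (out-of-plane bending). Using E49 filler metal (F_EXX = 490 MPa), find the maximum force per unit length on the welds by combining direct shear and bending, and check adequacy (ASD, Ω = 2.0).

L_w = 2 × 230 = 460 mm; section modulus (unit throat) S = 2 × L²/6 = 17630 mm².
Direct shear f_v = P/L_w = 25.5×10³/460 = 55.43 N/mm.
Moment M = P × e = 25.5×10³ × 260 = 6630000 N·mm; bending f_b = M/S = 376 N/mm.
f_max = √(f_v² + f_b²) = √(55.43² + 376²) = 380.1 N/mm.
r_n/Ω = (1/2.0) × 0.6 × 490 × (0.707 × 5) = 519.6 N/mm → adequate.

f_max ≈ 380 N/mm; adequate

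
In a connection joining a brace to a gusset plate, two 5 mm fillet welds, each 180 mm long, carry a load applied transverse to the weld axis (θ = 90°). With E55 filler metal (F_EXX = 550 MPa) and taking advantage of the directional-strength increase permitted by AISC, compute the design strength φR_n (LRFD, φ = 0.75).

t_e = 0.707 × 5 = 3.535 mm; A_we = 3.535 × 360 = 1273 mm².
Directional factor: 1.0 + 0.5 sin^1.5(90°) = 1.5.
F_nw = 0.6 × 550 × 1.5 = 495 MPa.
φR_n = 0.75 × 495 × 1273 × 10⁻³ = 472.5 kN.

φR_n ≈ 472 kN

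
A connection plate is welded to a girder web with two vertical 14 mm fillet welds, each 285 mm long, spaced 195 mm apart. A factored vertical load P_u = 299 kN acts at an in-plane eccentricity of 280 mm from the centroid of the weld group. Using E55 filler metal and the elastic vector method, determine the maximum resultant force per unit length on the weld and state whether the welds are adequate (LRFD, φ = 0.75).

E55XX → F_EXX = 550 MPa.
Total weld length L_w = 570 mm. Treat welds as unit-width lines.
Polar moment about centroid: J = 2[d³/12 + d(b/2)²] = 2[285³/12 + 285×97.5²] = 9277000 mm³.
Direct shear f_v = P/L_w = 299×10³ / 570 = 524.6 N/mm (vertical).
Torsion M = P·e = 299×10³ × 280 = 83720000 N·mm.
Critical point at (x, y) = (97.5, 142.5) from centroid. f_tx = M·y/J = 1286 N/mm; f_ty = M·x/J = 879.9 N/mm.
Resultant f_max = √[f_tx² + (f_v + f_ty)²] = √[1286² + (524.6 + 879.9)²] = 1904 N/mm.
Capacity per unit length: φr_n = 0.75 × 0.6 × 550 × (0.707 × 14) = 2450 N/mm.
1904 ≤ 2450 → adequate.

f_max ≈ 1900 N/mm; adequate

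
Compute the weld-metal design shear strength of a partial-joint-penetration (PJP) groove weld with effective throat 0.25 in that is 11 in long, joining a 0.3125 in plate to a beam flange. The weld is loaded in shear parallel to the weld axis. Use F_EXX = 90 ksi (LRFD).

φR_n ≈ 111 kip

Effective throat (given) t_e = 0.25 in.
A_we = 0.25 × 11 = 2.75 in².
F_nw = 0.6 F_EXX = 54 ksi.
φR_n = 0.75 × 54 × 2.75 = 111.4 kip.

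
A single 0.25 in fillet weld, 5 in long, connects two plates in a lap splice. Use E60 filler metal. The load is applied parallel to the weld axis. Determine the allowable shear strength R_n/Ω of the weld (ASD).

R_n/Ω ≈ 15.9 kip

E60XX → F_EXX = 60 ksi.
Effective throat t_e = 0.707 × 0.25 = 0.1767 in.
Total length L = 5 in; A_we = 0.1767 × 5 = 0.8837 in².
F_nw = 0.6 F_EXX = 0.6 × 60 = 36 ksi.
R_n = 36 × 0.8837 = 31.81 kip; R_n/Ω = 31.81/2.0 = 15.91 kip.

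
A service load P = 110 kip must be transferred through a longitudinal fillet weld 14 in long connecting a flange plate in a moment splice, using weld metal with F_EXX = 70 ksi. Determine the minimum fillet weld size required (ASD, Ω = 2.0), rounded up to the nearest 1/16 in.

w = 9/16 in

Total weld length L = 14 in.
Required throat t_e = P × Ω / (0.6 F_EXX × L) = 110 × 2.0 / (0.6 × 70 × 14) = 0.3741 in.
Required leg w = t_e / 0.707 = 0.5292 in → use 9/16 in.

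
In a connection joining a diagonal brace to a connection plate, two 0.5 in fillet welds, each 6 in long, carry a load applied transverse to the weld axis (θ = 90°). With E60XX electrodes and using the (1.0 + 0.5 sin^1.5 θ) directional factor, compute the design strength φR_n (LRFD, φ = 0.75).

E60XX → F_EXX = 60 ksi.
t_e = 0.707 × 0.5 = 0.3535 in; A_we = 0.3535 × 12 = 4.242 in².
Directional factor: 1.0 + 0.5 sin^1.5(90°) = 1.5.
F_nw = 0.6 × 60 × 1.5 = 54 ksi.
φR_n = 0.75 × 54 × 4.242 = 171.8 kip.

φR_n ≈ 172 kip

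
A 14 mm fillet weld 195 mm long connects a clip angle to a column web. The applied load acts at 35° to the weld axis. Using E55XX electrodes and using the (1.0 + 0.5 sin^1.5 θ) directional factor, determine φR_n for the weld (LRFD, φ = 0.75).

E55XX → F_EXX = 550 MPa.
t_e = 0.707 × 14 = 9.898 mm; A_we = 9.898 × 195 = 1930 mm².
Directional factor: 1.0 + 0.5 sin^1.5(35°) = 1.217.
F_nw = 0.6 × 550 × 1.217 = 401.7 MPa.
φR_n = 0.75 × 401.7 × 1930 × 10⁻³ = 581.5 kN.

φR_n ≈ 581 kN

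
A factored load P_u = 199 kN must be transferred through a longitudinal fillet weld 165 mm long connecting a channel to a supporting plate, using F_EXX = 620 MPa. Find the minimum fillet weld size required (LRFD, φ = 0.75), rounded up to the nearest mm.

w = 7 mm

Total weld length L = 165 mm.
Required throat t_e = P_u / (φ × 0.6 F_EXX × L) = 199 / (0.75 × 0.6 × 620 × 165 × 10⁻³) = 4.323 mm.
Required leg w = t_e / 0.707 = 6.114 mm → use 7 mm.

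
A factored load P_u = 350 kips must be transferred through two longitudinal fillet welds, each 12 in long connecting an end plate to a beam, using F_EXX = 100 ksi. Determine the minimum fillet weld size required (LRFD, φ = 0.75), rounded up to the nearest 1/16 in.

w = 1/2 in

Total weld length L = 24 in.
Required throat t_e = P_u / (φ × 0.6 F_EXX × L) = 350 / (0.75 × 0.6 × 100 × 24) = 0.3241 in.
Required leg w = t_e / 0.707 = 0.4584 in → use 1/2 in.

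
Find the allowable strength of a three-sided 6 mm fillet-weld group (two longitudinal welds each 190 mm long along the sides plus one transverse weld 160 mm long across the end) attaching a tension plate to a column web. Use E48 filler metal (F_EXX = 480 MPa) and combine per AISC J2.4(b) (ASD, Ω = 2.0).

t_e = 0.707 × 6 = 4.242 mm.
R_nwl = 0.6 × 480 × 4.242 × 380 × 10⁻³ = 464.2 kN (longitudinal, 2 welds).
R_nwt = 0.6 × 480 × 4.242 × 160 × 10⁻³ = 195.5 kN (transverse, base value).
(i) R_nwl + R_nwt = 659.7 kN; (ii) 0.85 R_nwl + 1.5 R_nwt = 687.8 kN.
R_n = max = 687.8 kN [governs: (ii)]; R_n/Ω = 343.9 kN.

R_n/Ω ≈ 344 kN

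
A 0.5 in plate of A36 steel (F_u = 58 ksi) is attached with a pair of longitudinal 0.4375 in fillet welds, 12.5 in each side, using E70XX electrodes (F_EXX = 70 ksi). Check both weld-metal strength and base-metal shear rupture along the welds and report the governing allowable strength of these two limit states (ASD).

R_n/Ω ≈ 162 kips (weld metal governs)

t_e = 0.707 × 0.4375 = 0.3093 in; L = 25 in.
Weld metal: R_n/Ω = (1/2.0) × 0.6 × 70 × 0.3093 × 25 = 162.4 kips.
Base metal (shear rupture): R_n/Ω = (1/2.0) × 0.6 × 58 × 0.5 × 25 = 217.5 kips.
Governing: weld metal.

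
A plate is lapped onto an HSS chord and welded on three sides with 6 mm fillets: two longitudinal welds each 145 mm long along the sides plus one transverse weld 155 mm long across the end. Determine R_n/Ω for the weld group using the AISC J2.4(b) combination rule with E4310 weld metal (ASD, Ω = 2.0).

R_n/Ω ≈ 262 kN

E43XX → F_EXX = 430 MPa.
t_e = 0.707 × 6 = 4.242 mm.
R_nwl = 0.6 × 430 × 4.242 × 290 × 10⁻³ = 317.4 kN (longitudinal, 2 welds).
R_nwt = 0.6 × 430 × 4.242 × 155 × 10⁻³ = 169.6 kN (transverse, base value).
(i) R_nwl + R_nwt = 487 kN; (ii) 0.85 R_nwl + 1.5 R_nwt = 524.2 kN.
R_n = max = 524.2 kN [governs: (ii)]; R_n/Ω = 262.1 kN.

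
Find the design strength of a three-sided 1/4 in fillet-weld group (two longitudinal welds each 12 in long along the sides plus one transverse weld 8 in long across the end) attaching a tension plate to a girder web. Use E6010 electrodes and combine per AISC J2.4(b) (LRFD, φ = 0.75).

E60XX → F_EXX = 60 ksi.
t_e = 0.707 × 0.25 = 0.1767 in.
R_nwl = 0.6 × 60 × 0.1767 × 24 = 152.7 kip (longitudinal, 2 welds).
R_nwt = 0.6 × 60 × 0.1767 × 8 = 50.9 kip (transverse, base value).
(i) R_nwl + R_nwt = 203.6 kip; (ii) 0.85 R_nwl + 1.5 R_nwt = 206.2 kip.
R_n = max = 206.2 kip [governs: (ii)]; φR_n = 154.6 kip.

φR_n ≈ 155 kip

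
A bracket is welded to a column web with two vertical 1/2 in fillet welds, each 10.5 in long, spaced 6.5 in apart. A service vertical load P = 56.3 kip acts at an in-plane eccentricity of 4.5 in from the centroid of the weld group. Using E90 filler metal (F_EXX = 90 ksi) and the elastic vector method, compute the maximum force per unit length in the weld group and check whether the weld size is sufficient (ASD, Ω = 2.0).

f_max ≈ 5.66 kip/in; adequate

Total weld length L_w = 21 in. Treat welds as unit-width lines.
Polar moment about centroid: J = 2[d³/12 + d(b/2)²] = 2[10.5³/12 + 10.5×3.25²] = 414.8 in³.
Direct shear f_v = P/L_w = 56.3 / 21 = 2.681 kip/in (vertical).
Torsion M = P·e = 56.3 × 4.5 = 253.35 kip·in.
Critical point at (x, y) = (3.25, 5.25) from centroid. f_tx = M·y/J = 3.207 kip/in; f_ty = M·x/J = 1.985 kip/in.
Resultant f_max = √[f_tx² + (f_v + f_ty)²] = √[3.207² + (2.681 + 1.985)²] = 5.662 kip/in.
Capacity per unit length: r_n/Ω = (1/2.0) × 0.6 × 90 × (0.707 × 0.5) = 9.544 kip/in.
5.662 ≤ 9.544 → adequate.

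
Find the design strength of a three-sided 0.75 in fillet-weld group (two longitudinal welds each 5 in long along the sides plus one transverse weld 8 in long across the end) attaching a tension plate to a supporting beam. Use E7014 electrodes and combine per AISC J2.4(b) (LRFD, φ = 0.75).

φR_n ≈ 342 kips

E70XX → F_EXX = 70 ksi.
t_e = 0.707 × 0.75 = 0.5302 in.
R_nwl = 0.6 × 70 × 0.5302 × 10 = 222.7 kips (longitudinal, 2 welds).
R_nwt = 0.6 × 70 × 0.5302 × 8 = 178.2 kips (transverse, base value).
(i) R_nwl + R_nwt = 400.9 kips; (ii) 0.85 R_nwl + 1.5 R_nwt = 456.5 kips.
R_n = max = 456.5 kips [governs: (ii)]; φR_n = 342.4 kips.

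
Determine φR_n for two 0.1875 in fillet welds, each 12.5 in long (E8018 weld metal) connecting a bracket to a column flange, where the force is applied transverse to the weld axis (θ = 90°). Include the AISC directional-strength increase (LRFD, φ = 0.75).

φR_n ≈ 179 kips

E80XX → F_EXX = 80 ksi.
t_e = 0.707 × 0.1875 = 0.1326 in; A_we = 0.1326 × 25 = 3.314 in².
Directional factor: 1.0 + 0.5 sin^1.5(90°) = 1.5.
F_nw = 0.6 × 80 × 1.5 = 72 ksi.
φR_n = 0.75 × 72 × 3.314 = 179 kips.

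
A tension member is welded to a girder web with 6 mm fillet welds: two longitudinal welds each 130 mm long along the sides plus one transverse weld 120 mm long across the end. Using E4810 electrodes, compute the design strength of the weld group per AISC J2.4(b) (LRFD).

E48XX → F_EXX = 480 MPa.
t_e = 0.707 × 6 = 4.242 mm.
R_nwl = 0.6 × 480 × 4.242 × 260 × 10⁻³ = 317.6 kN (longitudinal, 2 welds).
R_nwt = 0.6 × 480 × 4.242 × 120 × 10⁻³ = 146.6 kN (transverse, base value).
(i) R_nwl + R_nwt = 464.2 kN; (ii) 0.85 R_nwl + 1.5 R_nwt = 489.9 kN.
R_n = max = 489.9 kN [governs: (ii)]; φR_n = 367.4 kN.

φR_n ≈ 367 kN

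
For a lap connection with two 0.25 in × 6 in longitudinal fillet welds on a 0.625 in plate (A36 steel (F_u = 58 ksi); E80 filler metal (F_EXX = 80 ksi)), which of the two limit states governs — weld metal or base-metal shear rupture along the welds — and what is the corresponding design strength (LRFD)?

t_e = 0.707 × 0.25 = 0.1767 in; L = 12 in.
Weld metal: φR_n = 0.75 × 0.6 × 80 × 0.1767 × 12 = 76.36 kips.
Base metal (shear rupture): φR_n = 0.75 × 0.6 × 58 × 0.625 × 12 = 195.8 kips.
Governing: weld metal.

φR_n ≈ 76.4 kips (weld metal governs)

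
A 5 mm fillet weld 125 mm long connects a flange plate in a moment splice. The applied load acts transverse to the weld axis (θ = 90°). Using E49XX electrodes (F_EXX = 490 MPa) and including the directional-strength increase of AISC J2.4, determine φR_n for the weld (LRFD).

t_e = 0.707 × 5 = 3.535 mm; A_we = 3.535 × 125 = 441.9 mm².
Directional factor: 1.0 + 0.5 sin^1.5(90°) = 1.5.
F_nw = 0.6 × 490 × 1.5 = 441 MPa.
φR_n = 0.75 × 441 × 441.9 × 10⁻³ = 146.2 kN.

φR_n ≈ 146 kN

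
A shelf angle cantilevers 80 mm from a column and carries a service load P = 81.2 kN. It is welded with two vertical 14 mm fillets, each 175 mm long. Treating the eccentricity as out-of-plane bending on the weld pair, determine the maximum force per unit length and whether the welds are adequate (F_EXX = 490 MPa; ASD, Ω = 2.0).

L_w = 2 × 175 = 350 mm; section modulus (unit throat) S = 2 × L²/6 = 10210 mm².
Direct shear f_v = P/L_w = 81.2×10³/350 = 232 N/mm.
Moment M = P × e = 81.2×10³ × 80 = 6496000 N·mm; bending f_b = M/S = 636.3 N/mm.
f_max = √(f_v² + f_b²) = √(232² + 636.3²) = 677.3 N/mm.
r_n/Ω = (1/2.0) × 0.6 × 490 × (0.707 × 14) = 1455 N/mm → adequate.

f_max ≈ 677 N/mm; adequate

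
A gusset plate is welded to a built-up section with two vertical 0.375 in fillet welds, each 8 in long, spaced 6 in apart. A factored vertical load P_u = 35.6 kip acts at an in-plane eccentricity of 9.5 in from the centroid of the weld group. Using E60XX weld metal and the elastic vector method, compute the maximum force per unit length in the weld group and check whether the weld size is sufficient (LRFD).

E60XX → F_EXX = 60 ksi.
Total weld length L_w = 16 in. Treat welds as unit-width lines.
Polar moment about centroid: J = 2[d³/12 + d(b/2)²] = 2[8³/12 + 8×3²] = 229.3 in³.
Direct shear f_v = P/L_w = 35.6 / 16 = 2.225 kip/in (vertical).
Torsion M = P·e = 35.6 × 9.5 = 338.2 kip·in.
Critical point at (x, y) = (3, 4) from centroid. f_tx = M·y/J = 5.899 kip/in; f_ty = M·x/J = 4.424 kip/in.
Resultant f_max = √[f_tx² + (f_v + f_ty)²] = √[5.899² + (2.225 + 4.424)²] = 8.889 kip/in.
Capacity per unit length: φr_n = 0.75 × 0.6 × 60 × (0.707 × 0.375) = 7.158 kip/in.
8.889 > 7.158 → NOT adequate.

f_max ≈ 8.89 kip/in; NOT adequate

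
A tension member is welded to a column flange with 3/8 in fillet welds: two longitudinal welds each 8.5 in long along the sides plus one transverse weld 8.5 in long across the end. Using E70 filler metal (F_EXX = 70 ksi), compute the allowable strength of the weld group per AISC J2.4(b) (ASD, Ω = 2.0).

t_e = 0.707 × 0.375 = 0.2651 in.
R_nwl = 0.6 × 70 × 0.2651 × 17 = 189.3 kips (longitudinal, 2 welds).
R_nwt = 0.6 × 70 × 0.2651 × 8.5 = 94.65 kips (transverse, base value).
(i) R_nwl + R_nwt = 283.9 kips; (ii) 0.85 R_nwl + 1.5 R_nwt = 302.9 kips.
R_n = max = 302.9 kips [governs: (ii)]; R_n/Ω = 151.4 kips.

R_n/Ω ≈ 151 kips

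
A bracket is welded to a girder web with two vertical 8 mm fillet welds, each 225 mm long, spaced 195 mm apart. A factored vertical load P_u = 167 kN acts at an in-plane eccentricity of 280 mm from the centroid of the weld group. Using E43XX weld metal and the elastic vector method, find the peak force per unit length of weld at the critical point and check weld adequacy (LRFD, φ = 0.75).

E43XX → F_EXX = 430 MPa.
Total weld length L_w = 450 mm. Treat welds as unit-width lines.
Polar moment about centroid: J = 2[d³/12 + d(b/2)²] = 2[225³/12 + 225×97.5²] = 6176000 mm³.
Direct shear f_v = P/L_w = 167×10³ / 450 = 371.1 N/mm (vertical).
Torsion M = P·e = 167×10³ × 280 = 46760000 N·mm.
Critical point at (x, y) = (97.5, 112.5) from centroid. f_tx = M·y/J = 851.7 N/mm; f_ty = M·x/J = 738.2 N/mm.
Resultant f_max = √[f_tx² + (f_v + f_ty)²] = √[851.7² + (371.1 + 738.2)²] = 1399 N/mm.
Capacity per unit length: φr_n = 0.75 × 0.6 × 430 × (0.707 × 8) = 1094 N/mm.
1399 > 1094 → NOT adequate.

f_max ≈ 1400 N/mm; NOT adequate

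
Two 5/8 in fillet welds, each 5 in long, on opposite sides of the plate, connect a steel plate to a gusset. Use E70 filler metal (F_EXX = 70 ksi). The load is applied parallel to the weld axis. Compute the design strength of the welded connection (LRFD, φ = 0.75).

φR_n ≈ 139 kips

Effective throat t_e = 0.707 × 0.625 = 0.4419 in.
Total length L = 10 in; A_we = 0.4419 × 10 = 4.419 in².
F_nw = 0.6 F_EXX = 0.6 × 70 = 42 ksi.
φR_n = 0.75 × 42 × 4.419 = 139.2 kips.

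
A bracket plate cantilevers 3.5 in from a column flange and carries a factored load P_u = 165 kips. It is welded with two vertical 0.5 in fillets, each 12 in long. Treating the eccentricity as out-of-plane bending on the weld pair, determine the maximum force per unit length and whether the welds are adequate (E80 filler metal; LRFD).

f_max ≈ 13.9 kip/in; NOT adequate

E80XX → F_EXX = 80 ksi.
L_w = 2 × 12 = 24 in; section modulus (unit throat) S = 2 × L²/6 = 48 in².
Direct shear f_v = P/L_w = 165/24 = 6.875 kip/in.
Moment M = P × e = 165 × 3.5 = 577.5 kip·in; bending f_b = M/S = 12.03 kip/in.
f_max = √(f_v² + f_b²) = √(6.875² + 12.03²) = 13.86 kip/in.
φr_n = 0.75 × 0.6 × 80 × (0.707 × 0.5) = 12.73 kip/in → NOT adequate.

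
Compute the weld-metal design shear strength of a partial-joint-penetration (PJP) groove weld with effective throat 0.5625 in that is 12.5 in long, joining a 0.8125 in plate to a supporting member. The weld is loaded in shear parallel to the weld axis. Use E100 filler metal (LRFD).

φR_n ≈ 316 kips

E100XX → F_EXX = 100 ksi.
Effective throat (given) t_e = 0.5625 in.
A_we = 0.5625 × 12.5 = 7.031 in².
F_nw = 0.6 F_EXX = 60 ksi.
φR_n = 0.75 × 60 × 7.031 = 316.4 kips.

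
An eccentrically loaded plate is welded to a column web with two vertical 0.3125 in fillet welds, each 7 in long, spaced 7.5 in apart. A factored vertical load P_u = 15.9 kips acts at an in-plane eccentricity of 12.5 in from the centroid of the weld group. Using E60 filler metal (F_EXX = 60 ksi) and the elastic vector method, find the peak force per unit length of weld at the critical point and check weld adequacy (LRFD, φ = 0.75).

f_max ≈ 4.9 kip/in; adequate

Total weld length L_w = 14 in. Treat welds as unit-width lines.
Polar moment about centroid: J = 2[d³/12 + d(b/2)²] = 2[7³/12 + 7×3.75²] = 254 in³.
Direct shear f_v = P/L_w = 15.9 / 14 = 1.136 kip/in (vertical).
Torsion M = P·e = 15.9 × 12.5 = 198.75 kip·in.
Critical point at (x, y) = (3.75, 3.5) from centroid. f_tx = M·y/J = 2.738 kip/in; f_ty = M·x/J = 2.934 kip/in.
Resultant f_max = √[f_tx² + (f_v + f_ty)²] = √[2.738² + (1.136 + 2.934)²] = 4.905 kip/in.
Capacity per unit length: φr_n = 0.75 × 0.6 × 60 × (0.707 × 0.3125) = 5.965 kip/in.
4.905 ≤ 5.965 → adequate.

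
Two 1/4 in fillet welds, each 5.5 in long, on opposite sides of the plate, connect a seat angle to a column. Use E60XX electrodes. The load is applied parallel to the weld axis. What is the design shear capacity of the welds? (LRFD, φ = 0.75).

E60XX → F_EXX = 60 ksi.
Effective throat t_e = 0.707 × 0.25 = 0.1767 in.
Total length L = 11 in; A_we = 0.1767 × 11 = 1.944 in².
F_nw = 0.6 F_EXX = 0.6 × 60 = 36 ksi.
φR_n = 0.75 × 36 × 1.944 = 52.49 kips.

φR_n ≈ 52.5 kips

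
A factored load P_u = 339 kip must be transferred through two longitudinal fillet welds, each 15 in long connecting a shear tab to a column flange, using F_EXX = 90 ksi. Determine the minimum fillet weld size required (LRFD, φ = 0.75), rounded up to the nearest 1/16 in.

Total weld length L = 30 in.
Required throat t_e = P_u / (φ × 0.6 F_EXX × L) = 339 / (0.75 × 0.6 × 90 × 30) = 0.279 in.
Required leg w = t_e / 0.707 = 0.3946 in → use 7/16 in.

w = 7/16 in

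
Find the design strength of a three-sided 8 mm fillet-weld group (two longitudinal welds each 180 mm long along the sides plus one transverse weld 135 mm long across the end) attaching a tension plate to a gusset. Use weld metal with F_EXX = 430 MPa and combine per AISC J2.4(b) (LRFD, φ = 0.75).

φR_n ≈ 557 kN

t_e = 0.707 × 8 = 5.656 mm.
R_nwl = 0.6 × 430 × 5.656 × 360 × 10⁻³ = 525.3 kN (longitudinal, 2 welds).
R_nwt = 0.6 × 430 × 5.656 × 135 × 10⁻³ = 197 kN (transverse, base value).
(i) R_nwl + R_nwt = 722.3 kN; (ii) 0.85 R_nwl + 1.5 R_nwt = 742 kN.
R_n = max = 742 kN [governs: (ii)]; φR_n = 556.5 kN.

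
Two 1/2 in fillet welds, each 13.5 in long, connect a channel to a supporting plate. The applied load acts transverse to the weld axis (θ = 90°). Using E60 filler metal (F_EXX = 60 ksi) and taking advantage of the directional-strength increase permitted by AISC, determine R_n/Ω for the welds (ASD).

t_e = 0.707 × 0.5 = 0.3535 in; A_we = 0.3535 × 27 = 9.544 in².
Directional factor: 1.0 + 0.5 sin^1.5(90°) = 1.5.
F_nw = 0.6 × 60 × 1.5 = 54 ksi.
R_n/Ω = (54 × 9.544) / 2.0 = 257.7 kips.

R_n/Ω ≈ 258 kips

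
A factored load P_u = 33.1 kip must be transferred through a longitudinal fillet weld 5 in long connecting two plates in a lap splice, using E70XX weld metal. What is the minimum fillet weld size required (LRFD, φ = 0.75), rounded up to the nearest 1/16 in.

E70XX → F_EXX = 70 ksi.
Total weld length L = 5 in.
Required throat t_e = P_u / (φ × 0.6 F_EXX × L) = 33.1 / (0.75 × 0.6 × 70 × 5) = 0.2102 in.
Required leg w = t_e / 0.707 = 0.2973 in → use 5/16 in.

w = 5/16 in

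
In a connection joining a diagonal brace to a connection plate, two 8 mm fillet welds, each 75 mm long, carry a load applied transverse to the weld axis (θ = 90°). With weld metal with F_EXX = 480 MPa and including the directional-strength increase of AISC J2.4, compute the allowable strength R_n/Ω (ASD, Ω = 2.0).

t_e = 0.707 × 8 = 5.656 mm; A_we = 5.656 × 150 = 848.4 mm².
Directional factor: 1.0 + 0.5 sin^1.5(90°) = 1.5.
F_nw = 0.6 × 480 × 1.5 = 432 MPa.
R_n/Ω = (432 × 848.4) / 2.0 × 10⁻³ = 183.3 kN.

R_n/Ω ≈ 183 kN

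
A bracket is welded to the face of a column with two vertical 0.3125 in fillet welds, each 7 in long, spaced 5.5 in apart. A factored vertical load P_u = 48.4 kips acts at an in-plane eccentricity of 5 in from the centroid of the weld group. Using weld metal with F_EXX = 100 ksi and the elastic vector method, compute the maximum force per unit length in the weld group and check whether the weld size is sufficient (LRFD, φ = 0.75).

f_max ≈ 9.16 kip/in; adequate

Total weld length L_w = 14 in. Treat welds as unit-width lines.
Polar moment about centroid: J = 2[d³/12 + d(b/2)²] = 2[7³/12 + 7×2.75²] = 163 in³.
Direct shear f_v = P/L_w = 48.4 / 14 = 3.457 kip/in (vertical).
Torsion M = P·e = 48.4 × 5 = 242 kip·in.
Critical point at (x, y) = (2.75, 3.5) from centroid. f_tx = M·y/J = 5.195 kip/in; f_ty = M·x/J = 4.082 kip/in.
Resultant f_max = √[f_tx² + (f_v + f_ty)²] = √[5.195² + (3.457 + 4.082)²] = 9.156 kip/in.
Capacity per unit length: φr_n = 0.75 × 0.6 × 100 × (0.707 × 0.3125) = 9.942 kip/in.
9.156 ≤ 9.942 → adequate.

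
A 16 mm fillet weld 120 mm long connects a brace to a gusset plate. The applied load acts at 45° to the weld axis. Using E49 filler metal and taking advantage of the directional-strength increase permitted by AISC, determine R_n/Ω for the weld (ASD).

R_n/Ω ≈ 259 kN

E49XX → F_EXX = 490 MPa.
t_e = 0.707 × 16 = 11.31 mm; A_we = 11.31 × 120 = 1357 mm².
Directional factor: 1.0 + 0.5 sin^1.5(45°) = 1.297.
F_nw = 0.6 × 490 × 1.297 = 381.4 MPa.
R_n/Ω = (381.4 × 1357) / 2.0 × 10⁻³ = 258.9 kN.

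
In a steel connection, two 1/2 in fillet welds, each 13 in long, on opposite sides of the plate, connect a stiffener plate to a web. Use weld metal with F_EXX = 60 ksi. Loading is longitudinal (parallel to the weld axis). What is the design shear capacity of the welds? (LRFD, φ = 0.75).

φR_n ≈ 248 kip

Effective throat t_e = 0.707 × 0.5 = 0.3535 in.
Total length L = 26 in; A_we = 0.3535 × 26 = 9.191 in².
F_nw = 0.6 F_EXX = 0.6 × 60 = 36 ksi.
φR_n = 0.75 × 36 × 9.191 = 248.2 kip.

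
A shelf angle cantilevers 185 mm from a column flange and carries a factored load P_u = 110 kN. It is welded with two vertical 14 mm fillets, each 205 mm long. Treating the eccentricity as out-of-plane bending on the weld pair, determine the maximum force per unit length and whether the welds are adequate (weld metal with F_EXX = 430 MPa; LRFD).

L_w = 2 × 205 = 410 mm; section modulus (unit throat) S = 2 × L²/6 = 14010 mm².
Direct shear f_v = P/L_w = 110×10³/410 = 268.3 N/mm.
Moment M = P × e = 110×10³ × 185 = 20350000 N·mm; bending f_b = M/S = 1453 N/mm.
f_max = √(f_v² + f_b²) = √(268.3² + 1453²) = 1477 N/mm.
φr_n = 0.75 × 0.6 × 430 × (0.707 × 14) = 1915 N/mm → adequate.

f_max ≈ 1480 N/mm; adequate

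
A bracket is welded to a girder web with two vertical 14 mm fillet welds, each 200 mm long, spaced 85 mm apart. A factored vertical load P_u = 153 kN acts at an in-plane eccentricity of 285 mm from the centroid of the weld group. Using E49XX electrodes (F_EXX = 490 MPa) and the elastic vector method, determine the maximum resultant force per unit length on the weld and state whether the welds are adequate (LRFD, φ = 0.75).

f_max ≈ 2480 N/mm; NOT adequate

Total weld length L_w = 400 mm. Treat welds as unit-width lines.
Polar moment about centroid: J = 2[d³/12 + d(b/2)²] = 2[200³/12 + 200×42.5²] = 2056000 mm³.
Direct shear f_v = P/L_w = 153×10³ / 400 = 382.5 N/mm (vertical).
Torsion M = P·e = 153×10³ × 285 = 43605000 N·mm.
Critical point at (x, y) = (42.5, 100) from centroid. f_tx = M·y/J = 2121 N/mm; f_ty = M·x/J = 901.4 N/mm.
Resultant f_max = √[f_tx² + (f_v + f_ty)²] = √[2121² + (382.5 + 901.4)²] = 2479 N/mm.
Capacity per unit length: φr_n = 0.75 × 0.6 × 490 × (0.707 × 14) = 2183 N/mm.
2479 > 2183 → NOT adequate.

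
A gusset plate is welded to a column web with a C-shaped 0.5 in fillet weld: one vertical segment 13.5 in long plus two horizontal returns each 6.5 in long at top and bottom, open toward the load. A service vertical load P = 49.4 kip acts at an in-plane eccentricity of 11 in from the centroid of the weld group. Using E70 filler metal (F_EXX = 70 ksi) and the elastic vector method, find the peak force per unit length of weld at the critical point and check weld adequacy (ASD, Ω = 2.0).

f_max ≈ 6.25 kip/in; adequate

Total weld length L_w = 26.5 in. Treat welds as unit-width lines.
Centroid: x̄ = 2×6.5×3.25 / 26.5 = 1.594 in from the vertical weld.
Polar moment about centroid: J = I_x + I_y = [13.5³/12 + 2×6.5×6.75²] + [13.5×1.594² + 2(6.5³/12 + 6.5×1.656²)] = 913.1 in³.
Direct shear f_v = P/L_w = 49.4 / 26.5 = 1.864 kip/in (vertical).
Torsion M = P·e = 49.4 × 11 = 543.4 kip·in.
Critical point at (x, y) = (4.906, 6.75) from centroid. f_tx = M·y/J = 4.017 kip/in; f_ty = M·x/J = 2.92 kip/in.
Resultant f_max = √[f_tx² + (f_v + f_ty)²] = √[4.017² + (1.864 + 2.92)²] = 6.247 kip/in.
Capacity per unit length: r_n/Ω = (1/2.0) × 0.6 × 70 × (0.707 × 0.5) = 7.423 kip/in.
6.247 ≤ 7.423 → adequate.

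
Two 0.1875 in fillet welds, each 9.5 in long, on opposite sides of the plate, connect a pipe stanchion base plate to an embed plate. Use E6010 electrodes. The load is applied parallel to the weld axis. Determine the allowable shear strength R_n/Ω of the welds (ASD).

E60XX → F_EXX = 60 ksi.
Effective throat t_e = 0.707 × 0.1875 = 0.1326 in.
Total length L = 19 in; A_we = 0.1326 × 19 = 2.519 in².
F_nw = 0.6 F_EXX = 0.6 × 60 = 36 ksi.
R_n = 36 × 2.519 = 90.67 kip; R_n/Ω = 90.67/2.0 = 45.34 kip.

R_n/Ω ≈ 45.3 kip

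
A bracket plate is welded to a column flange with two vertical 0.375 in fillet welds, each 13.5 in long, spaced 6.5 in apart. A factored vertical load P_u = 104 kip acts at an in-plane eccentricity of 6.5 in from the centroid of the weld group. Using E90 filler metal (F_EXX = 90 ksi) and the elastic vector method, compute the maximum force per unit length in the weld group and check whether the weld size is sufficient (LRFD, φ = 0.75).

Total weld length L_w = 27 in. Treat welds as unit-width lines.
Polar moment about centroid: J = 2[d³/12 + d(b/2)²] = 2[13.5³/12 + 13.5×3.25²] = 695.2 in³.
Direct shear f_v = P/L_w = 104 / 27 = 3.852 kip/in (vertical).
Torsion M = P·e = 104 × 6.5 = 676 kip·in.
Critical point at (x, y) = (3.25, 6.75) from centroid. f_tx = M·y/J = 6.563 kip/in; f_ty = M·x/J = 3.16 kip/in.
Resultant f_max = √[f_tx² + (f_v + f_ty)²] = √[6.563² + (3.852 + 3.16)²] = 9.604 kip/in.
Capacity per unit length: φr_n = 0.75 × 0.6 × 90 × (0.707 × 0.375) = 10.74 kip/in.
9.604 ≤ 10.74 → adequate.

f_max ≈ 9.6 kip/in; adequate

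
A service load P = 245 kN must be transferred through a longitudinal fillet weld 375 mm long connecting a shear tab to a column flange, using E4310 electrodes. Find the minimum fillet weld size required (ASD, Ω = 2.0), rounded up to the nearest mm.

w = 8 mm

E43XX → F_EXX = 430 MPa.
Total weld length L = 375 mm.
Required throat t_e = P × Ω / (0.6 F_EXX × L) = 245 × 2.0 / (0.6 × 430 × 375 × 10⁻³) = 5.065 mm.
Required leg w = t_e / 0.707 = 7.164 mm → use 8 mm.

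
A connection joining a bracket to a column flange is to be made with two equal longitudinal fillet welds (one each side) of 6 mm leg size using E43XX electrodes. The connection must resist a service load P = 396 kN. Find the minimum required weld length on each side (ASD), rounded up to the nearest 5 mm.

L = 365 mm on each side

E43XX → F_EXX = 430 MPa.
Throat t_e = 0.707 × 6 = 4.242 mm.
r_n/Ω = (0.6 × 430 × 4.242) / 2.0 = 547.2 N/mm = 0.5472 kN/mm.
L_req = P / (r_n/Ω) = 396 / 0.5472 = 723.7 mm total.
Per side: 723.7 / 2 = 361.8 mm.
Round up → use L = 365 mm on each side.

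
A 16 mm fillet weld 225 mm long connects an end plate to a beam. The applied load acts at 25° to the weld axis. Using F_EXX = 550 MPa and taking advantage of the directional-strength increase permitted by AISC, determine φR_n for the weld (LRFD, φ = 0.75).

φR_n ≈ 716 kN

t_e = 0.707 × 16 = 11.31 mm; A_we = 11.31 × 225 = 2545 mm².
Directional factor: 1.0 + 0.5 sin^1.5(25°) = 1.137.
F_nw = 0.6 × 550 × 1.137 = 375.3 MPa.
φR_n = 0.75 × 375.3 × 2545 × 10⁻³ = 716.5 kN.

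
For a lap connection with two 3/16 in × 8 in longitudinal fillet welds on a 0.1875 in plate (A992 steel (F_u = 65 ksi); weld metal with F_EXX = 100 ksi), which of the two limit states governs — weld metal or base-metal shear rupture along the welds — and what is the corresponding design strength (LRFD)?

t_e = 0.707 × 0.1875 = 0.1326 in; L = 16 in.
Weld metal: φR_n = 0.75 × 0.6 × 100 × 0.1326 × 16 = 95.45 kip.
Base metal (shear rupture): φR_n = 0.75 × 0.6 × 65 × 0.1875 × 16 = 87.75 kip.
Governing: base-metal shear rupture.

φR_n ≈ 87.8 kip (base-metal shear rupture governs)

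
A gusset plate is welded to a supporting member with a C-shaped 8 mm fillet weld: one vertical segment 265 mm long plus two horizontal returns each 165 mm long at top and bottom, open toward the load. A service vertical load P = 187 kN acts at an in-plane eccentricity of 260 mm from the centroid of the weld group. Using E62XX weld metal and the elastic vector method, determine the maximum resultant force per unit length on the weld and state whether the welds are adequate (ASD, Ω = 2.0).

E62XX → F_EXX = 620 MPa.
Total weld length L_w = 595 mm. Treat welds as unit-width lines.
Centroid: x̄ = 2×165×82.5 / 595 = 45.76 mm from the vertical weld.
Polar moment about centroid: J = I_x + I_y = [265³/12 + 2×165×132.5²] + [265×45.76² + 2(165³/12 + 165×36.74²)] = 9093000 mm³.
Direct shear f_v = P/L_w = 187×10³ / 595 = 314.3 N/mm (vertical).
Torsion M = P·e = 187×10³ × 260 = 48620000 N·mm.
Critical point at (x, y) = (119.2, 132.5) from centroid. f_tx = M·y/J = 708.4 N/mm; f_ty = M·x/J = 637.6 N/mm.
Resultant f_max = √[f_tx² + (f_v + f_ty)²] = √[708.4² + (314.3 + 637.6)²] = 1187 N/mm.
Capacity per unit length: r_n/Ω = (1/2.0) × 0.6 × 620 × (0.707 × 8) = 1052 N/mm.
1187 > 1052 → NOT adequate.

f_max ≈ 1190 N/mm; NOT adequate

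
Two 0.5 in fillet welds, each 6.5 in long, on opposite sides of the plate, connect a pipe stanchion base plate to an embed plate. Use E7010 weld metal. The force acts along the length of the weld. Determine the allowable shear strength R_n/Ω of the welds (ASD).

E70XX → F_EXX = 70 ksi.
Effective throat t_e = 0.707 × 0.5 = 0.3535 in.
Total length L = 13 in; A_we = 0.3535 × 13 = 4.595 in².
F_nw = 0.6 F_EXX = 0.6 × 70 = 42 ksi.
R_n = 42 × 4.595 = 193 kips; R_n/Ω = 193/2.0 = 96.51 kips.

R_n/Ω ≈ 96.5 kips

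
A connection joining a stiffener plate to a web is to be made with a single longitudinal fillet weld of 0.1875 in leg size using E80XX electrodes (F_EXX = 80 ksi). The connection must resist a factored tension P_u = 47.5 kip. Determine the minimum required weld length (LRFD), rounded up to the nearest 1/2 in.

L = 10 in

Throat t_e = 0.707 × 0.1875 = 0.1326 in.
φr_n = 0.75 × 0.6 × 80 × 0.1326 = 4.772 kip/in.
L_req = P_u / φr_n = 47.5 / 4.772 = 9.953 in total.
Round up → use L = 10 in.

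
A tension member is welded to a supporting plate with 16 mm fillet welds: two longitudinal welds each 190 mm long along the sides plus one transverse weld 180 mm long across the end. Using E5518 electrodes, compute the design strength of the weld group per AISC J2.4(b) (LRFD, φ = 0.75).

E55XX → F_EXX = 550 MPa.
t_e = 0.707 × 16 = 11.31 mm.
R_nwl = 0.6 × 550 × 11.31 × 380 × 10⁻³ = 1419 kN (longitudinal, 2 welds).
R_nwt = 0.6 × 550 × 11.31 × 180 × 10⁻³ = 671.9 kN (transverse, base value).
(i) R_nwl + R_nwt = 2090 kN; (ii) 0.85 R_nwl + 1.5 R_nwt = 2214 kN.
R_n = max = 2214 kN [governs: (ii)]; φR_n = 1660 kN.

φR_n ≈ 1660 kN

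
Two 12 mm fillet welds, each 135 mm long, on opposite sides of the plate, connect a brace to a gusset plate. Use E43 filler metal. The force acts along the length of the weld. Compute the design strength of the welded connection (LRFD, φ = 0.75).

φR_n ≈ 443 kN

E43XX → F_EXX = 430 MPa.
Effective throat t_e = 0.707 × 12 = 8.484 mm.
Total length L = 270 mm; A_we = 8.484 × 270 = 2291 mm².
F_nw = 0.6 F_EXX = 0.6 × 430 = 258 MPa.
φR_n = 0.75 × 258 × 2291 × 10⁻³ = 443.2 kN.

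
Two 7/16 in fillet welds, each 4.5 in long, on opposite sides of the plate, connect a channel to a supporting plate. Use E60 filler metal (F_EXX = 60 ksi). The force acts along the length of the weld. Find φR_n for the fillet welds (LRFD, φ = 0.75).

φR_n ≈ 75.2 kips

Effective throat t_e = 0.707 × 0.4375 = 0.3093 in.
Total length L = 9 in; A_we = 0.3093 × 9 = 2.784 in².
F_nw = 0.6 F_EXX = 0.6 × 60 = 36 ksi.
φR_n = 0.75 × 36 × 2.784 = 75.16 kips.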